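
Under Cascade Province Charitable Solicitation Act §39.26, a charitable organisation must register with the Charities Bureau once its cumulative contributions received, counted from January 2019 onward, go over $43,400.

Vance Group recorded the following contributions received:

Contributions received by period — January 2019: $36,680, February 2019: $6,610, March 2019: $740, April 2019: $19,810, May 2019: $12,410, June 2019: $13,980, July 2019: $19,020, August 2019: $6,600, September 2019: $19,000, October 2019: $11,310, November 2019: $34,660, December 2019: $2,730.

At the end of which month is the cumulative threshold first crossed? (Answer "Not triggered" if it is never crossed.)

Through January 2019: $36,680
Through February 2019: $43,290
Through March 2019: $44,030 ← exceeds threshold

March 2019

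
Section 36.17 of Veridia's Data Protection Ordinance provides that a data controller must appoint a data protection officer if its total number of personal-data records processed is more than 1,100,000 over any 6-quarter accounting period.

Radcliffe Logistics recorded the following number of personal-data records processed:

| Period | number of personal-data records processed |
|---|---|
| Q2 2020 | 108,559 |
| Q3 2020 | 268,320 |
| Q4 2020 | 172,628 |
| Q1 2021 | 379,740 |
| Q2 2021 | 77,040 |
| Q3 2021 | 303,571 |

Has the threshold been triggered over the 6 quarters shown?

Yes

Total number of personal-data records processed: 108,559 + 268,320 + 172,628 + 379,740 + 77,040 + 303,571 = 1,309,858.
1,309,858 > 1,100,000, so the threshold is exceeded.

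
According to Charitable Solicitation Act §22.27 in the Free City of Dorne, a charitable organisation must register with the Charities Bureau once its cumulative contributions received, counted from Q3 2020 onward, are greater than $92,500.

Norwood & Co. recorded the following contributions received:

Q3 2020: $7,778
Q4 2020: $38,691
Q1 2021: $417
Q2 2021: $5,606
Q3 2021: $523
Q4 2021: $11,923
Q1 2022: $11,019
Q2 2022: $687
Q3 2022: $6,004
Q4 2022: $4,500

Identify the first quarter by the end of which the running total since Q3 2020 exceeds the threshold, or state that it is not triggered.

Not triggered

Through Q3 2020: $7,778
Through Q4 2020: $46,469
Through Q1 2021: $46,886
Through Q2 2021: $52,492
Through Q3 2021: $53,015
Through Q4 2021: $64,938
Through Q1 2022: $75,957
Through Q2 2022: $76,644
Through Q3 2022: $82,648
Through Q4 2022: $87,148
Final cumulative total $87,148 ≤ $92,500; the threshold is never exceeded.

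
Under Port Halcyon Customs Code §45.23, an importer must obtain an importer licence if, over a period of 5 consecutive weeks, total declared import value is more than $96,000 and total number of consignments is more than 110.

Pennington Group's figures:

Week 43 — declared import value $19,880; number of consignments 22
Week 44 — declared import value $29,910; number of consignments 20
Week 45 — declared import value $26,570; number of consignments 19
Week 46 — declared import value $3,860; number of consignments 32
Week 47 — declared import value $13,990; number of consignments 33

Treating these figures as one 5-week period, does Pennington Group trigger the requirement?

No

Total declared import value: $19,880 + $29,910 + $26,570 + $3,860 + $13,990 = $94,210 (≤ $96,000).
Total number of consignments: 22 + 20 + 19 + 32 + 33 = 126 (> 110).
The test is 'and': the rule requires both, and at least one is not exceeded.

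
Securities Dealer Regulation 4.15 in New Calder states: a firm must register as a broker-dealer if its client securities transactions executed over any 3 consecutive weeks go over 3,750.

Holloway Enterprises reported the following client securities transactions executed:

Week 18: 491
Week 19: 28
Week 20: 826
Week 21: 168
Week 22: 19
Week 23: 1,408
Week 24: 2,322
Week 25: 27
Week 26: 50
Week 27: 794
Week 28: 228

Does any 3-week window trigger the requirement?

Week 18–Week 20: 491 + 28 + 826 = 1,345 (under)
Week 19–Week 21: 28 + 826 + 168 = 1,022 (under)
Week 20–Week 22: 826 + 168 + 19 = 1,013 (under)
Week 21–Week 23: 168 + 19 + 1,408 = 1,595 (under)
Week 22–Week 24: 19 + 1,408 + 2,322 = 3,749 (under)
Week 23–Week 25: 1,408 + 2,322 + 27 = 3,757 (over)
Week 24–Week 26: 2,322 + 27 + 50 = 2,399 (under)
Week 25–Week 27: 27 + 50 + 794 = 871 (under)
Week 26–Week 28: 50 + 794 + 228 = 1,072 (under)
At least one window exceeds 3,750.

Yes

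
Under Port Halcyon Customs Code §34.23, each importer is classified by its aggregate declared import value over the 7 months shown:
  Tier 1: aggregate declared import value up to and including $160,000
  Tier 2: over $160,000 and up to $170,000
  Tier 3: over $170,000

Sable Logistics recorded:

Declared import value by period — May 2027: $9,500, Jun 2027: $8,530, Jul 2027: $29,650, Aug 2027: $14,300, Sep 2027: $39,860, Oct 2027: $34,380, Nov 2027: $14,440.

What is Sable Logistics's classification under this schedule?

Tier 1

Aggregate declared import value: $9,500 + $8,530 + $29,650 + $14,300 + $39,860 + $34,380 + $14,440 = $150,660.
$150,660 ≤ $160,000, so Tier 1 applies.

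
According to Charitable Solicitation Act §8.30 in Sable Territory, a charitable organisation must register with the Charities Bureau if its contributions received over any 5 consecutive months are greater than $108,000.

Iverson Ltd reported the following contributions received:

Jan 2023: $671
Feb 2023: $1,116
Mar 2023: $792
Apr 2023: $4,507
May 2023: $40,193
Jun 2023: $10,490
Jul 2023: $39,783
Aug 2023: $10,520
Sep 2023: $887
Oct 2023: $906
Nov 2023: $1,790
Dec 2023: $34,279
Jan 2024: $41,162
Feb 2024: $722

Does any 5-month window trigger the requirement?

No

Jan 2023–May 2023: $671 + $1,116 + $792 + $4,507 + $40,193 = $47,279 (under)
Feb 2023–Jun 2023: $1,116 + $792 + $4,507 + $40,193 + $10,490 = $57,098 (under)
Mar 2023–Jul 2023: $792 + $4,507 + $40,193 + $10,490 + $39,783 = $95,765 (under)
Apr 2023–Aug 2023: $4,507 + $40,193 + $10,490 + $39,783 + $10,520 = $105,493 (under)
May 2023–Sep 2023: $40,193 + $10,490 + $39,783 + $10,520 + $887 = $101,873 (under)
Jun 2023–Oct 2023: $10,490 + $39,783 + $10,520 + $887 + $906 = $62,586 (under)
Jul 2023–Nov 2023: $39,783 + $10,520 + $887 + $906 + $1,790 = $53,886 (under)
Aug 2023–Dec 2023: $10,520 + $887 + $906 + $1,790 + $34,279 = $48,382 (under)
Sep 2023–Jan 2024: $887 + $906 + $1,790 + $34,279 + $41,162 = $79,024 (under)
Oct 2023–Feb 2024: $906 + $1,790 + $34,279 + $41,162 + $722 = $78,859 (under)
No window exceeds $108,000.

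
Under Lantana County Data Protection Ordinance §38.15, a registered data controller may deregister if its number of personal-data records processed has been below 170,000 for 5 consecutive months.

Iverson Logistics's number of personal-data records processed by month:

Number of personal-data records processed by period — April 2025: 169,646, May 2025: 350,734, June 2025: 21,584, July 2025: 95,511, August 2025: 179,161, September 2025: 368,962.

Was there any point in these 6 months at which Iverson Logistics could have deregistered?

Months below 170,000: April 2025, June 2025, July 2025.
Longest run of consecutive months below the threshold: 2.
2 < 5, so Iverson Logistics never became eligible.

No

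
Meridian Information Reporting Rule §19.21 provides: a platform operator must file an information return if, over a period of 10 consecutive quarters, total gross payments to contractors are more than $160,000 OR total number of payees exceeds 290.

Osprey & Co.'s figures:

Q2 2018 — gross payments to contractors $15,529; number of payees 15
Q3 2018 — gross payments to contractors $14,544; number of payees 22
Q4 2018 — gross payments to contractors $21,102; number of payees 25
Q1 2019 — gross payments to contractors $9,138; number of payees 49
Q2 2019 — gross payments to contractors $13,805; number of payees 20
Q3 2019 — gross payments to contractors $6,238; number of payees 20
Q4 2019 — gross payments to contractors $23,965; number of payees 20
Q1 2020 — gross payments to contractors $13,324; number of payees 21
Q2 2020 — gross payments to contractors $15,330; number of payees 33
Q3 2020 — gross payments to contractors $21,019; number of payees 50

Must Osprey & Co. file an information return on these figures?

No

Total gross payments to contractors: $15,529 + $14,544 + $21,102 + $9,138 + $13,805 + $6,238 + $23,965 + $13,324 + $15,330 + $21,019 = $153,994 (≤ $160,000).
Total number of payees: 15 + 22 + 25 + 49 + 20 + 20 + 20 + 21 + 33 + 50 = 275 (≤ 290).
The test is 'or': neither threshold is exceeded.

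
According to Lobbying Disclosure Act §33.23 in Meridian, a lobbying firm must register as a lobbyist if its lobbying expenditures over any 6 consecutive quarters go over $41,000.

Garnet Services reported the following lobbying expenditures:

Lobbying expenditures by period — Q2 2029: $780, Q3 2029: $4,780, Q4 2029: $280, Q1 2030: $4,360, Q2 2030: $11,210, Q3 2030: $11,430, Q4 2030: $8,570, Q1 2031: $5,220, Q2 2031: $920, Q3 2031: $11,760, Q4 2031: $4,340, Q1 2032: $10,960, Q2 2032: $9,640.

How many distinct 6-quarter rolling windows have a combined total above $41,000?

Q2 2029–Q3 2030: $780 + $4,780 + $280 + $4,360 + $11,210 + $11,430 = $32,840 (under)
Q3 2029–Q4 2030: $4,780 + $280 + $4,360 + $11,210 + $11,430 + $8,570 = $40,630 (under)
Q4 2029–Q1 2031: $280 + $4,360 + $11,210 + $11,430 + $8,570 + $5,220 = $41,070 (over)
Q1 2030–Q2 2031: $4,360 + $11,210 + $11,430 + $8,570 + $5,220 + $920 = $41,710 (over)
Q2 2030–Q3 2031: $11,210 + $11,430 + $8,570 + $5,220 + $920 + $11,760 = $49,110 (over)
Q3 2030–Q4 2031: $11,430 + $8,570 + $5,220 + $920 + $11,760 + $4,340 = $42,240 (over)
Q4 2030–Q1 2032: $8,570 + $5,220 + $920 + $11,760 + $4,340 + $10,960 = $41,770 (over)
Q1 2031–Q2 2032: $5,220 + $920 + $11,760 + $4,340 + $10,960 + $9,640 = $42,840 (over)
6 windows exceed the threshold.

6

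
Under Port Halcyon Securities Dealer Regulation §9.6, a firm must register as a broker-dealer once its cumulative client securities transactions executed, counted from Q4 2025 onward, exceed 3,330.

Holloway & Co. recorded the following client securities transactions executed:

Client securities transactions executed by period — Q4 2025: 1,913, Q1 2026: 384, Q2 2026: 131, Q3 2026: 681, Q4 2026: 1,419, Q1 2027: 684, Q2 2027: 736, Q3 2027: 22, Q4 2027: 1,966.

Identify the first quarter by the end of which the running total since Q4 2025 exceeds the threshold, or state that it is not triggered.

Through Q4 2025: 1,913
Through Q1 2026: 2,297
Through Q2 2026: 2,428
Through Q3 2026: 3,109
Through Q4 2026: 4,528 ← exceeds threshold

Q4 2026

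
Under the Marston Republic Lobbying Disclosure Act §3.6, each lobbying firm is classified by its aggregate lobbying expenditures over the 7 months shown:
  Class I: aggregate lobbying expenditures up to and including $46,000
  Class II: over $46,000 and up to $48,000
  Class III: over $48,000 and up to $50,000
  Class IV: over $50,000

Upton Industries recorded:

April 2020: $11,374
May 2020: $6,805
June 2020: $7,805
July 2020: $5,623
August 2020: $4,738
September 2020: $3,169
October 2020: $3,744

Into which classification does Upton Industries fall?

Class I

Aggregate lobbying expenditures: $11,374 + $6,805 + $7,805 + $5,623 + $4,738 + $3,169 + $3,744 = $43,258.
$43,258 ≤ $46,000, so Class I applies.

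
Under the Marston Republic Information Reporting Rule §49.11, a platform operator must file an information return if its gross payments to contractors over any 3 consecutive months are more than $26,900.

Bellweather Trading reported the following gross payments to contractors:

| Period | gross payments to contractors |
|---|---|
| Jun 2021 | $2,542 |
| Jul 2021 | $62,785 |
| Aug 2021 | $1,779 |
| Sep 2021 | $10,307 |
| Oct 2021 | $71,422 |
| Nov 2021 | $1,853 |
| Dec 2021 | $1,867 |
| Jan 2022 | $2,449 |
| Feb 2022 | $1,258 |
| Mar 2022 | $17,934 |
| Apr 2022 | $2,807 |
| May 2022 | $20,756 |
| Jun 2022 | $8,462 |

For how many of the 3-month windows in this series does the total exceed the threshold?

7

Jun 2021–Aug 2021: $2,542 + $62,785 + $1,779 = $67,106 (over)
Jul 2021–Sep 2021: $62,785 + $1,779 + $10,307 = $74,871 (over)
Aug 2021–Oct 2021: $1,779 + $10,307 + $71,422 = $83,508 (over)
Sep 2021–Nov 2021: $10,307 + $71,422 + $1,853 = $83,582 (over)
Oct 2021–Dec 2021: $71,422 + $1,853 + $1,867 = $75,142 (over)
Nov 2021–Jan 2022: $1,853 + $1,867 + $2,449 = $6,169 (under)
Dec 2021–Feb 2022: $1,867 + $2,449 + $1,258 = $5,574 (under)
Jan 2022–Mar 2022: $2,449 + $1,258 + $17,934 = $21,641 (under)
Feb 2022–Apr 2022: $1,258 + $17,934 + $2,807 = $21,999 (under)
Mar 2022–May 2022: $17,934 + $2,807 + $20,756 = $41,497 (over)
Apr 2022–Jun 2022: $2,807 + $20,756 + $8,462 = $32,025 (over)
7 windows exceed the threshold.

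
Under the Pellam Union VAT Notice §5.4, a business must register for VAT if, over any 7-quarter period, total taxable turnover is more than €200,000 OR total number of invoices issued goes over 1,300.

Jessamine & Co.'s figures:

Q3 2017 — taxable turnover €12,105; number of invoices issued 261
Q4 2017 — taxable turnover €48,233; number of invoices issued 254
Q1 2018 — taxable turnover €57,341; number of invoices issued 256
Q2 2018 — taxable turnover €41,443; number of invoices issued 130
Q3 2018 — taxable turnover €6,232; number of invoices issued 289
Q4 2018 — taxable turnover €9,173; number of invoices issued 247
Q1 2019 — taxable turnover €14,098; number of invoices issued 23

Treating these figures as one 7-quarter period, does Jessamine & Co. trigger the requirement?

Yes

Total taxable turnover: €12,105 + €48,233 + €57,341 + €41,443 + €6,232 + €9,173 + €14,098 = €188,625 (≤ €200,000).
Total number of invoices issued: 261 + 254 + 256 + 130 + 289 + 247 + 23 = 1,460 (> 1,300).
The test is 'or': at least one threshold is exceeded.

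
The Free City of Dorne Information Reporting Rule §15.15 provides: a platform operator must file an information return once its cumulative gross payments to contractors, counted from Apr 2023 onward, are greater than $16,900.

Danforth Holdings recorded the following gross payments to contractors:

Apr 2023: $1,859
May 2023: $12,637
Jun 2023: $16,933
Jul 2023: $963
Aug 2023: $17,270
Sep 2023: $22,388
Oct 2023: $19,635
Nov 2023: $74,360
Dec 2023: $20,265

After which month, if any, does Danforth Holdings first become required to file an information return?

Through Apr 2023: $1,859
Through May 2023: $14,496
Through Jun 2023: $31,429 ← exceeds threshold

Jun 2023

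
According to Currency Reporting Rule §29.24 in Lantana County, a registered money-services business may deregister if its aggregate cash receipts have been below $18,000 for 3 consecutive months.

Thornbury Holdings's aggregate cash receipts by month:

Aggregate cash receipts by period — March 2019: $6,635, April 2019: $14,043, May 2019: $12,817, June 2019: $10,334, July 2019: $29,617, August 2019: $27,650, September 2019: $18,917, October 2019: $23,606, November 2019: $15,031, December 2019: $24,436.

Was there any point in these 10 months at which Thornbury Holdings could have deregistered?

Yes

Months below $18,000: March 2019, April 2019, May 2019, June 2019, November 2019.
Longest run of consecutive months below the threshold: 4.
4 ≥ 3, so Thornbury Holdings became eligible.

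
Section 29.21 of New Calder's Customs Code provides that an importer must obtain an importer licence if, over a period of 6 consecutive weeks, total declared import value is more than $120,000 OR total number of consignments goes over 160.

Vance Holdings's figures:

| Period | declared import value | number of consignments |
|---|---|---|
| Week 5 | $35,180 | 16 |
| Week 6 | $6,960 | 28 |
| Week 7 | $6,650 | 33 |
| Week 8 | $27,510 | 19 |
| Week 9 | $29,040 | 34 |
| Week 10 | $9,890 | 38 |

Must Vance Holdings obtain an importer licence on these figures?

Yes

Total declared import value: $35,180 + $6,960 + $6,650 + $27,510 + $29,040 + $9,890 = $115,230 (≤ $120,000).
Total number of consignments: 16 + 28 + 33 + 19 + 34 + 38 = 168 (> 160).
The test is 'or': at least one threshold is exceeded.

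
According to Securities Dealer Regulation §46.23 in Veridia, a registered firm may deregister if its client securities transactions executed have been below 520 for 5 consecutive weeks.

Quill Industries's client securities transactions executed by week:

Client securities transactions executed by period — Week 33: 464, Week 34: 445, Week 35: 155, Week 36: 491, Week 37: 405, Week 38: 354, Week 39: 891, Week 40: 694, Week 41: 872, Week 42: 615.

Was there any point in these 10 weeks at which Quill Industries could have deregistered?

Yes

Weeks below 520: Week 33, Week 34, Week 35, Week 36, Week 37, Week 38.
Longest run of consecutive weeks below the threshold: 6.
6 ≥ 5, so Quill Industries became eligible.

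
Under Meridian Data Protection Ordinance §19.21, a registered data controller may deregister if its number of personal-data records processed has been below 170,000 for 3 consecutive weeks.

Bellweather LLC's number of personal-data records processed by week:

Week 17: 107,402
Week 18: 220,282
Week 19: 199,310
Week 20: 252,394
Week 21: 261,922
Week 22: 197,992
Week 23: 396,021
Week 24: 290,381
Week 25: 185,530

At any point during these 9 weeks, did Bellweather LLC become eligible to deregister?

Weeks below 170,000: Week 17.
Longest run of consecutive weeks below the threshold: 1.
1 < 3, so Bellweather LLC never became eligible.

No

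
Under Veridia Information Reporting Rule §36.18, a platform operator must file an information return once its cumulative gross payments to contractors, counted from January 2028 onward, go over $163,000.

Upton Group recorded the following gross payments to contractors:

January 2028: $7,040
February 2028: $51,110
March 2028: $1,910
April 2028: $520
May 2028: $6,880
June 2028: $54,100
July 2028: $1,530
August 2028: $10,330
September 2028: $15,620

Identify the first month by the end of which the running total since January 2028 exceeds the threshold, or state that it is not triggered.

Not triggered

Through January 2028: $7,040
Through February 2028: $58,150
Through March 2028: $60,060
Through April 2028: $60,580
Through May 2028: $67,460
Through June 2028: $121,560
Through July 2028: $123,090
Through August 2028: $133,420
Through September 2028: $149,040
Final cumulative total $149,040 ≤ $163,000; the threshold is never exceeded.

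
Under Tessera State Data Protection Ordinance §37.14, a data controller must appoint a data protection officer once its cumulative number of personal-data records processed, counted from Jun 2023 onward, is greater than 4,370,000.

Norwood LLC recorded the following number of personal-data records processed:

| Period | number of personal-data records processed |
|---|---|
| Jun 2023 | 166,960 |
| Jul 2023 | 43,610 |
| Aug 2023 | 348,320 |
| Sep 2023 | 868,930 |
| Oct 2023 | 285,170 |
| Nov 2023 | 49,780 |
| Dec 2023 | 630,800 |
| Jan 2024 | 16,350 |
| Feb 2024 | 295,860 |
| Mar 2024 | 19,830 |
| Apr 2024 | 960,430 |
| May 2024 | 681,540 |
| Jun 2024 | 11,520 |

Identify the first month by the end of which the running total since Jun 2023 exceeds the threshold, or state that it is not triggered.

Through Jun 2023: 166,960
Through Jul 2023: 210,570
Through Aug 2023: 558,890
Through Sep 2023: 1,427,820
Through Oct 2023: 1,712,990
Through Nov 2023: 1,762,770
Through Dec 2023: 2,393,570
Through Jan 2024: 2,409,920
Through Feb 2024: 2,705,780
Through Mar 2024: 2,725,610
Through Apr 2024: 3,686,040
Through May 2024: 4,367,580
Through Jun 2024: 4,379,100 ← exceeds threshold

Jun 2024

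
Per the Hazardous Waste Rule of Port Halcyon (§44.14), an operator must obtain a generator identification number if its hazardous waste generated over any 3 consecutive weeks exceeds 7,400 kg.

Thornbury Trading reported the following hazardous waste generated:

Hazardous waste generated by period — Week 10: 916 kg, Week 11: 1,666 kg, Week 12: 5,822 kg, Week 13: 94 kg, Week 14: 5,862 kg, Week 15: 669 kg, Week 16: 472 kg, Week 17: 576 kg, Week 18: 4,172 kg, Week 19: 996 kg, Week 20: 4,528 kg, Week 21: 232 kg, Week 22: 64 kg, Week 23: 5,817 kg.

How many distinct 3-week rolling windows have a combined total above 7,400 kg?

Week 10–Week 12: 916 kg + 1,666 kg + 5,822 kg = 8,404 kg (over)
Week 11–Week 13: 1,666 kg + 5,822 kg + 94 kg = 7,582 kg (over)
Week 12–Week 14: 5,822 kg + 94 kg + 5,862 kg = 11,778 kg (over)
Week 13–Week 15: 94 kg + 5,862 kg + 669 kg = 6,625 kg (under)
Week 14–Week 16: 5,862 kg + 669 kg + 472 kg = 7,003 kg (under)
Week 15–Week 17: 669 kg + 472 kg + 576 kg = 1,717 kg (under)
Week 16–Week 18: 472 kg + 576 kg + 4,172 kg = 5,220 kg (under)
Week 17–Week 19: 576 kg + 4,172 kg + 996 kg = 5,744 kg (under)
Week 18–Week 20: 4,172 kg + 996 kg + 4,528 kg = 9,696 kg (over)
Week 19–Week 21: 996 kg + 4,528 kg + 232 kg = 5,756 kg (under)
Week 20–Week 22: 4,528 kg + 232 kg + 64 kg = 4,824 kg (under)
Week 21–Week 23: 232 kg + 64 kg + 5,817 kg = 6,113 kg (under)
4 windows exceed the threshold.

4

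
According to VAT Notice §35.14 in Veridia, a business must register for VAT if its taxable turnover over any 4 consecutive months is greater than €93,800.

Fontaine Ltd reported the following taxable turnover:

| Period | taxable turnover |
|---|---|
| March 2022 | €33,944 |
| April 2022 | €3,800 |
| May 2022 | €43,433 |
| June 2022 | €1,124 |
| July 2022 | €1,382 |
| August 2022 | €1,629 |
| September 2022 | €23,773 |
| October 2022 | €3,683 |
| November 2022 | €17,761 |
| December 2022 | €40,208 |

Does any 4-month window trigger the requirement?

No

March 2022–June 2022: €33,944 + €3,800 + €43,433 + €1,124 = €82,301 (under)
April 2022–July 2022: €3,800 + €43,433 + €1,124 + €1,382 = €49,739 (under)
May 2022–August 2022: €43,433 + €1,124 + €1,382 + €1,629 = €47,568 (under)
June 2022–September 2022: €1,124 + €1,382 + €1,629 + €23,773 = €27,908 (under)
July 2022–October 2022: €1,382 + €1,629 + €23,773 + €3,683 = €30,467 (under)
August 2022–November 2022: €1,629 + €23,773 + €3,683 + €17,761 = €46,846 (under)
September 2022–December 2022: €23,773 + €3,683 + €17,761 + €40,208 = €85,425 (under)
No window exceeds €93,800.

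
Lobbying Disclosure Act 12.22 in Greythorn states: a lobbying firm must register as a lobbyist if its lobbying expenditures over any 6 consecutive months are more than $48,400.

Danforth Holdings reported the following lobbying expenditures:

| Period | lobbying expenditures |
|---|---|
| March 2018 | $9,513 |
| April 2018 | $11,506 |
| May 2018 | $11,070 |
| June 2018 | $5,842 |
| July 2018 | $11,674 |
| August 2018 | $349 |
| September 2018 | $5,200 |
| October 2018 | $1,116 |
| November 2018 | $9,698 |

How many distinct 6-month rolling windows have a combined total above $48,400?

March 2018–August 2018: $9,513 + $11,506 + $11,070 + $5,842 + $11,674 + $349 = $49,954 (over)
April 2018–September 2018: $11,506 + $11,070 + $5,842 + $11,674 + $349 + $5,200 = $45,641 (under)
May 2018–October 2018: $11,070 + $5,842 + $11,674 + $349 + $5,200 + $1,116 = $35,251 (under)
June 2018–November 2018: $5,842 + $11,674 + $349 + $5,200 + $1,116 + $9,698 = $33,879 (under)
1 window exceeds the threshold.

1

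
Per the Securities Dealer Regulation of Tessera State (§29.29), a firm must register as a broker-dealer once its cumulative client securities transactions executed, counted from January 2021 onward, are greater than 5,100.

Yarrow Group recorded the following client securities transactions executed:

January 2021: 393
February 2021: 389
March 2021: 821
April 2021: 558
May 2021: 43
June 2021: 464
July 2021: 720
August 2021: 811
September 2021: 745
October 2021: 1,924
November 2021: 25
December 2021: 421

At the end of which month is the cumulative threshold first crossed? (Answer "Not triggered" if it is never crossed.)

Through January 2021: 393
Through February 2021: 782
Through March 2021: 1,603
Through April 2021: 2,161
Through May 2021: 2,204
Through June 2021: 2,668
Through July 2021: 3,388
Through August 2021: 4,199
Through September 2021: 4,944
Through October 2021: 6,868 ← exceeds threshold

October 2021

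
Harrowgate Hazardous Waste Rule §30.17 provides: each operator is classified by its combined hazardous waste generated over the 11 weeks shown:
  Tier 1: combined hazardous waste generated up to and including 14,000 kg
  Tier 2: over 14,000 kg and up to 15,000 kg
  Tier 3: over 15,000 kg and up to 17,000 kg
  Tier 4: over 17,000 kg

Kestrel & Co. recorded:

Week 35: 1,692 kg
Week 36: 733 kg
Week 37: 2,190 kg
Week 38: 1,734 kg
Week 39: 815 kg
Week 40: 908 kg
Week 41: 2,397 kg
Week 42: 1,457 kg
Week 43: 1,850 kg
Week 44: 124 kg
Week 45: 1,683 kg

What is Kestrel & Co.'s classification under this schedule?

Combined hazardous waste generated: 1,692 kg + 733 kg + 2,190 kg + 1,734 kg + 815 kg + 908 kg + 2,397 kg + 1,457 kg + 1,850 kg + 124 kg + 1,683 kg = 15,583 kg.
15,000 kg < 15,583 kg ≤ 17,000 kg, so Tier 3 applies.

Tier 3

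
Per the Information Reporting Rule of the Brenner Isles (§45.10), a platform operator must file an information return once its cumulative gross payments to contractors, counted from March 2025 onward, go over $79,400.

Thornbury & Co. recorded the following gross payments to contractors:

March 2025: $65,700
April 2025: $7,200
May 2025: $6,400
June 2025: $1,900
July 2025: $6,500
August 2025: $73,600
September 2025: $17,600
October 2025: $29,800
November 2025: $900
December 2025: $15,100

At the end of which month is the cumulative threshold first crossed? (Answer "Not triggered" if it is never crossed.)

June 2025

Through March 2025: $65,700
Through April 2025: $72,900
Through May 2025: $79,300
Through June 2025: $81,200 ← exceeds threshold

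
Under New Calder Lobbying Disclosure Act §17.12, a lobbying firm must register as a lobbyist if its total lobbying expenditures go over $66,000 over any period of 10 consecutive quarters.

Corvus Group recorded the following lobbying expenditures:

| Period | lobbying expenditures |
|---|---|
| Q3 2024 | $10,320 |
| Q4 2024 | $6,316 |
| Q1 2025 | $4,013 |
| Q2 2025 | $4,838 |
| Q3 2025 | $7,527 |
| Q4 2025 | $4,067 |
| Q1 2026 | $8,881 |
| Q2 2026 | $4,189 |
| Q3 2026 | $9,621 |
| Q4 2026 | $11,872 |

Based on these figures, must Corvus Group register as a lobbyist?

Yes

Total lobbying expenditures: $10,320 + $6,316 + $4,013 + $4,838 + $7,527 + $4,067 + $8,881 + $4,189 + $9,621 + $11,872 = $71,644.
$71,644 > $66,000, so the threshold is exceeded.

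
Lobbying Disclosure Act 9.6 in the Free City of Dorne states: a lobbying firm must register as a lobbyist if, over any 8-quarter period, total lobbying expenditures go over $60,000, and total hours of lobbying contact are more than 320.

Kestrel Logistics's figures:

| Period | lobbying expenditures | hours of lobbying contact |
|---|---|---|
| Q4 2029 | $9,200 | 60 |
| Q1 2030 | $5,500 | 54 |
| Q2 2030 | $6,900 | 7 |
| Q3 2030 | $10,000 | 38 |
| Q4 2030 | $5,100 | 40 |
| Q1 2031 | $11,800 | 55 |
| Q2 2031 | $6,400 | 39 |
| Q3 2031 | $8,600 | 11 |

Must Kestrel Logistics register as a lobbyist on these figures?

Total lobbying expenditures: $9,200 + $5,500 + $6,900 + $10,000 + $5,100 + $11,800 + $6,400 + $8,600 = $63,500 (> $60,000).
Total hours of lobbying contact: 60 + 54 + 7 + 38 + 40 + 55 + 39 + 11 = 304 (≤ 320).
The test is 'and': the rule requires both, and at least one is not exceeded.

No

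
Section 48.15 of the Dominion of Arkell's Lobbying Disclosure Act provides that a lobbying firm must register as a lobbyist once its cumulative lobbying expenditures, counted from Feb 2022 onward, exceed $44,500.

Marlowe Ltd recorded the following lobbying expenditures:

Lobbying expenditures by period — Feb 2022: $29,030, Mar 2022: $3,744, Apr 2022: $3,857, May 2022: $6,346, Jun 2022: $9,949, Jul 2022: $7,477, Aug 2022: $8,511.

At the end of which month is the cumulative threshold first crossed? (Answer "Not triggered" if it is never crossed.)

Through Feb 2022: $29,030
Through Mar 2022: $32,774
Through Apr 2022: $36,631
Through May 2022: $42,977
Through Jun 2022: $52,926 ← exceeds threshold

Jun 2022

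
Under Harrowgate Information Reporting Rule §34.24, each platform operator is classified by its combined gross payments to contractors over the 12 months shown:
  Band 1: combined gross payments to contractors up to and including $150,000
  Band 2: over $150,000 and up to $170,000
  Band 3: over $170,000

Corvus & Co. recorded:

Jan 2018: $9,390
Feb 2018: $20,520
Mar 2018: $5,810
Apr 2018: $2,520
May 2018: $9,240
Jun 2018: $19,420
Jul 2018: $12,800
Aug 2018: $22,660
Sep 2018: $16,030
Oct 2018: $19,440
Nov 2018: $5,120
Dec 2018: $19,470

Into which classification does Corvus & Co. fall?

Band 2

Combined gross payments to contractors: $9,390 + $20,520 + $5,810 + $2,520 + $9,240 + $19,420 + $12,800 + $22,660 + $16,030 + $19,440 + $5,120 + $19,470 = $162,420.
$150,000 < $162,420 ≤ $170,000, so Band 2 applies.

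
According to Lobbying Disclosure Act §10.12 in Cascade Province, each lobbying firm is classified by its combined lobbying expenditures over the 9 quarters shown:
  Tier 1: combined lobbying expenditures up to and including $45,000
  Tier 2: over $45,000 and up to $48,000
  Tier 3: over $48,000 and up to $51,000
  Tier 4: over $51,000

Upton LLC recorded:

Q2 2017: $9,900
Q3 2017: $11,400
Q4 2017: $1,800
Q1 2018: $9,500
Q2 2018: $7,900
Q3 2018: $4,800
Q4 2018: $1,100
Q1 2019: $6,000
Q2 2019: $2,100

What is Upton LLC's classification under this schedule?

Combined lobbying expenditures: $9,900 + $11,400 + $1,800 + $9,500 + $7,900 + $4,800 + $1,100 + $6,000 + $2,100 = $54,500.
$54,500 > $51,000, so Tier 4 applies.

Tier 4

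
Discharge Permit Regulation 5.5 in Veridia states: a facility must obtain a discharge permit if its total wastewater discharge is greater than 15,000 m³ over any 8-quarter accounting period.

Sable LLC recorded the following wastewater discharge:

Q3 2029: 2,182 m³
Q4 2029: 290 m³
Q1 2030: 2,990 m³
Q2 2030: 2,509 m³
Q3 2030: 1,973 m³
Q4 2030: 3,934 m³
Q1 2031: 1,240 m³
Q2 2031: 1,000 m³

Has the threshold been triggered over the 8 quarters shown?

Yes

Total wastewater discharge: 2,182 m³ + 290 m³ + 2,990 m³ + 2,509 m³ + 1,973 m³ + 3,934 m³ + 1,240 m³ + 1,000 m³ = 16,118 m³.
16,118 m³ > 15,000 m³, so the threshold is exceeded.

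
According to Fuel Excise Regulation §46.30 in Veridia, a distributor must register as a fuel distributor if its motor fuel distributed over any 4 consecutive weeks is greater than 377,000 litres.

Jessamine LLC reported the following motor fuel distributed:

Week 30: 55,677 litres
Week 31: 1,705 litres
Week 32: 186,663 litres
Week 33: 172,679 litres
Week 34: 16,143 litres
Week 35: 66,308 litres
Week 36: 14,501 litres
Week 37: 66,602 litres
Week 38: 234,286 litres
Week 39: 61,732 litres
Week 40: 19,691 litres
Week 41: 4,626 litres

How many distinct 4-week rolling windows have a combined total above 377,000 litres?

6

Week 30–Week 33: 55,677 litres + 1,705 litres + 186,663 litres + 172,679 litres = 416,724 litres (over)
Week 31–Week 34: 1,705 litres + 186,663 litres + 172,679 litres + 16,143 litres = 377,190 litres (over)
Week 32–Week 35: 186,663 litres + 172,679 litres + 16,143 litres + 66,308 litres = 441,793 litres (over)
Week 33–Week 36: 172,679 litres + 16,143 litres + 66,308 litres + 14,501 litres = 269,631 litres (under)
Week 34–Week 37: 16,143 litres + 66,308 litres + 14,501 litres + 66,602 litres = 163,554 litres (under)
Week 35–Week 38: 66,308 litres + 14,501 litres + 66,602 litres + 234,286 litres = 381,697 litres (over)
Week 36–Week 39: 14,501 litres + 66,602 litres + 234,286 litres + 61,732 litres = 377,121 litres (over)
Week 37–Week 40: 66,602 litres + 234,286 litres + 61,732 litres + 19,691 litres = 382,311 litres (over)
Week 38–Week 41: 234,286 litres + 61,732 litres + 19,691 litres + 4,626 litres = 320,335 litres (under)
6 windows exceed the threshold.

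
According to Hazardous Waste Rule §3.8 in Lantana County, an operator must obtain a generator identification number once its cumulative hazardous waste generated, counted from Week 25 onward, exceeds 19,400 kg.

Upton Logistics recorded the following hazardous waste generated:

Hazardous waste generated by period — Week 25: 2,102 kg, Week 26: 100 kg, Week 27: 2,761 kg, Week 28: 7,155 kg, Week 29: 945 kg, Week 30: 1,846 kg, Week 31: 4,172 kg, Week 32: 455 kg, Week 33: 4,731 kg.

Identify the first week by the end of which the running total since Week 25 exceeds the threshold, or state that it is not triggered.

Through Week 25: 2,102 kg
Through Week 26: 2,202 kg
Through Week 27: 4,963 kg
Through Week 28: 12,118 kg
Through Week 29: 13,063 kg
Through Week 30: 14,909 kg
Through Week 31: 19,081 kg
Through Week 32: 19,536 kg ← exceeds threshold

Week 32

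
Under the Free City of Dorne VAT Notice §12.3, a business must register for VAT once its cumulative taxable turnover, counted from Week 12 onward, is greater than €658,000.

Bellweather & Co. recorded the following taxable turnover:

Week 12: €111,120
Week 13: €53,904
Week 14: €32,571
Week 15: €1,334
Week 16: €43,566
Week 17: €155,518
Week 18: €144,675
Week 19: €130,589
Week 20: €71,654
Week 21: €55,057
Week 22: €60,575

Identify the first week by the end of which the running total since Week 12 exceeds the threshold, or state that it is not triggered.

Through Week 12: €111,120
Through Week 13: €165,024
Through Week 14: €197,595
Through Week 15: €198,929
Through Week 16: €242,495
Through Week 17: €398,013
Through Week 18: €542,688
Through Week 19: €673,277 ← exceeds threshold

Week 19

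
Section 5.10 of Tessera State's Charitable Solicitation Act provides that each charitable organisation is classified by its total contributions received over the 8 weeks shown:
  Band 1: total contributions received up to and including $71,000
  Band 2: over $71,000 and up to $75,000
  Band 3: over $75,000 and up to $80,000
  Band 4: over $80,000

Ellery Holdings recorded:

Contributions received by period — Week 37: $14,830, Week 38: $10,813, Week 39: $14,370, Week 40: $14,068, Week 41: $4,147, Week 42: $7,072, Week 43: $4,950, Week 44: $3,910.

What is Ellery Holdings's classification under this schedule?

Total contributions received: $14,830 + $10,813 + $14,370 + $14,068 + $4,147 + $7,072 + $4,950 + $3,910 = $74,160.
$71,000 < $74,160 ≤ $75,000, so Band 2 applies.

Band 2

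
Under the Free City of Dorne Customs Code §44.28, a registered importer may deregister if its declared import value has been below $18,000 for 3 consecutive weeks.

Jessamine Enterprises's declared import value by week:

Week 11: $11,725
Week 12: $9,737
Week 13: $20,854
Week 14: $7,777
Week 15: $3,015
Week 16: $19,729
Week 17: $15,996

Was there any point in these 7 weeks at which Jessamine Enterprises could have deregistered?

No

Weeks below $18,000: Week 11, Week 12, Week 14, Week 15, Week 17.
Longest run of consecutive weeks below the threshold: 2.
2 < 3, so Jessamine Enterprises never became eligible.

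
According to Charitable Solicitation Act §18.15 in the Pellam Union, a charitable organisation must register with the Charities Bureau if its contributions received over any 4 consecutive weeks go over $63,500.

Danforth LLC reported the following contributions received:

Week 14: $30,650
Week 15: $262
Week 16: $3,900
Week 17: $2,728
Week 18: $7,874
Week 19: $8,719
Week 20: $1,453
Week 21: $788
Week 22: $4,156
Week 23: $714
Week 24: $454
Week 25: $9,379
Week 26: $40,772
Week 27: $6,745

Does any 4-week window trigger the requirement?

No

Week 14–Week 17: $30,650 + $262 + $3,900 + $2,728 = $37,540 (under)
Week 15–Week 18: $262 + $3,900 + $2,728 + $7,874 = $14,764 (under)
Week 16–Week 19: $3,900 + $2,728 + $7,874 + $8,719 = $23,221 (under)
Week 17–Week 20: $2,728 + $7,874 + $8,719 + $1,453 = $20,774 (under)
Week 18–Week 21: $7,874 + $8,719 + $1,453 + $788 = $18,834 (under)
Week 19–Week 22: $8,719 + $1,453 + $788 + $4,156 = $15,116 (under)
Week 20–Week 23: $1,453 + $788 + $4,156 + $714 = $7,111 (under)
Week 21–Week 24: $788 + $4,156 + $714 + $454 = $6,112 (under)
Week 22–Week 25: $4,156 + $714 + $454 + $9,379 = $14,703 (under)
Week 23–Week 26: $714 + $454 + $9,379 + $40,772 = $51,319 (under)
Week 24–Week 27: $454 + $9,379 + $40,772 + $6,745 = $57,350 (under)
No window exceeds $63,500.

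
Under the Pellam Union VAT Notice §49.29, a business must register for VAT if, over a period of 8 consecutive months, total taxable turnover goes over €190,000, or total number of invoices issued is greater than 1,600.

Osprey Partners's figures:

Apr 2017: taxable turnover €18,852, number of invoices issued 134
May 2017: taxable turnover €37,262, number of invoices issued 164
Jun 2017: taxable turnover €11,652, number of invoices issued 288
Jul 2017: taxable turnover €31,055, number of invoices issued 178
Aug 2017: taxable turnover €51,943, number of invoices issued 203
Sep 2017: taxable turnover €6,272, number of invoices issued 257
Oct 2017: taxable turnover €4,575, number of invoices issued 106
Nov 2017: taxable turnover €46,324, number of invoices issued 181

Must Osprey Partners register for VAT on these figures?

Yes

Total taxable turnover: €18,852 + €37,262 + €11,652 + €31,055 + €51,943 + €6,272 + €4,575 + €46,324 = €207,935 (> €190,000).
Total number of invoices issued: 134 + 164 + 288 + 178 + 203 + 257 + 106 + 181 = 1,511 (≤ 1,600).
The test is 'or': at least one threshold is exceeded.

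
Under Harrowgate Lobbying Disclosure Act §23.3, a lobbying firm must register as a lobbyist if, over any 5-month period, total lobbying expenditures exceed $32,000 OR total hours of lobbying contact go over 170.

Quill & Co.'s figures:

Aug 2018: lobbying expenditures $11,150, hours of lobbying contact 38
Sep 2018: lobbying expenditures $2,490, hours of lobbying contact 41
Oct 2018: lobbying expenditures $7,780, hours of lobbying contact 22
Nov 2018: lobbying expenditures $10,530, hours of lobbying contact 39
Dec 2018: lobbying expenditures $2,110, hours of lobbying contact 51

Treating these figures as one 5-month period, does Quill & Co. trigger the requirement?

Yes

Total lobbying expenditures: $11,150 + $2,490 + $7,780 + $10,530 + $2,110 = $34,060 (> $32,000).
Total hours of lobbying contact: 38 + 41 + 22 + 39 + 51 = 191 (> 170).
The test is 'or': at least one threshold is exceeded.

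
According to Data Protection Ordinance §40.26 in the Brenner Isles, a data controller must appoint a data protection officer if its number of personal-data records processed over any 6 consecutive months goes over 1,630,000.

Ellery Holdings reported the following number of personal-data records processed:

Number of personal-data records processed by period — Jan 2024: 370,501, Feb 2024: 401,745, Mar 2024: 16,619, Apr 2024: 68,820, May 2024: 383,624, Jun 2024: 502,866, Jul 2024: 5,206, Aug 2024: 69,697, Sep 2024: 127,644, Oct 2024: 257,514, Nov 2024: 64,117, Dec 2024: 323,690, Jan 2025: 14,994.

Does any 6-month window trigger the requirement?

Jan 2024–Jun 2024: 370,501 + 401,745 + 16,619 + 68,820 + 383,624 + 502,866 = 1,744,175 (over)
Feb 2024–Jul 2024: 401,745 + 16,619 + 68,820 + 383,624 + 502,866 + 5,206 = 1,378,880 (under)
Mar 2024–Aug 2024: 16,619 + 68,820 + 383,624 + 502,866 + 5,206 + 69,697 = 1,046,832 (under)
Apr 2024–Sep 2024: 68,820 + 383,624 + 502,866 + 5,206 + 69,697 + 127,644 = 1,157,857 (under)
May 2024–Oct 2024: 383,624 + 502,866 + 5,206 + 69,697 + 127,644 + 257,514 = 1,346,551 (under)
Jun 2024–Nov 2024: 502,866 + 5,206 + 69,697 + 127,644 + 257,514 + 64,117 = 1,027,044 (under)
Jul 2024–Dec 2024: 5,206 + 69,697 + 127,644 + 257,514 + 64,117 + 323,690 = 847,868 (under)
Aug 2024–Jan 2025: 69,697 + 127,644 + 257,514 + 64,117 + 323,690 + 14,994 = 857,656 (under)
At least one window exceeds 1,630,000.

Yes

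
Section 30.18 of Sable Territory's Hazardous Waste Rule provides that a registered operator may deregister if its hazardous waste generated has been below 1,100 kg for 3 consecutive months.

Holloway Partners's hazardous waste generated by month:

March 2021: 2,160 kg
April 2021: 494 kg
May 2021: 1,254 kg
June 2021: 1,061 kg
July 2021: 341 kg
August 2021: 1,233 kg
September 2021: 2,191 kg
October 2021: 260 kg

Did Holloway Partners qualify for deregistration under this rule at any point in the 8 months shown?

No

Months below 1,100 kg: April 2021, June 2021, July 2021, October 2021.
Longest run of consecutive months below the threshold: 2.
2 < 3, so Holloway Partners never became eligible.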